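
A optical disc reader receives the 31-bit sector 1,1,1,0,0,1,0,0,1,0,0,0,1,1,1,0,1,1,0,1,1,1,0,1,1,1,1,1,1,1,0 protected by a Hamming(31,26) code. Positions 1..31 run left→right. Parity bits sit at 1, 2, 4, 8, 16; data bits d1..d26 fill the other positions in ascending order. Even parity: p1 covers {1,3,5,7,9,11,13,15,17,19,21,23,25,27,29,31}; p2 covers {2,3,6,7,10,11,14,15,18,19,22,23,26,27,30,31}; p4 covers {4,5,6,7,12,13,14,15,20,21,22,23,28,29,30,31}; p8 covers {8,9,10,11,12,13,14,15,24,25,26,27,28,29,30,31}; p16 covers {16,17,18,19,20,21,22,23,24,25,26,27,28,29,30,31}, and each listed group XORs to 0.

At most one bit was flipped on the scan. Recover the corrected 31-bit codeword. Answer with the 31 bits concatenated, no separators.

1110010110001110110111011111110

s1 (pos 1,3,5,7,9,11,13,15,17,19,21,23,25,27,29,31): 1⊕1⊕0⊕0⊕1⊕0⊕1⊕1⊕1⊕0⊕1⊕0⊕1⊕1⊕1⊕0 = 0
s2 (pos 2,3,6,7,10,11,14,15,18,19,22,23,26,27,30,31): 1⊕1⊕1⊕0⊕0⊕0⊕1⊕1⊕1⊕0⊕1⊕0⊕1⊕1⊕1⊕0 = 0
s4 (pos 4,5,6,7,12,13,14,15,20,21,22,23,28,29,30,31): 0⊕0⊕1⊕0⊕0⊕1⊕1⊕1⊕1⊕1⊕1⊕0⊕1⊕1⊕1⊕0 = 0
s8 (pos 8,9,10,11,12,13,14,15,24,25,26,27,28,29,30,31): 0⊕1⊕0⊕0⊕0⊕1⊕1⊕1⊕1⊕1⊕1⊕1⊕1⊕1⊕1⊕0 = 1
s16 (pos 16,17,18,19,20,21,22,23,24,25,26,27,28,29,30,31): 0⊕1⊕1⊕0⊕1⊕1⊕1⊕0⊕1⊕1⊕1⊕1⊕1⊕1⊕1⊕0 = 0
Syndrome s16…s1 = 01000 → error at position 8.
Flip position 8: 1110010010001110110111011111110 → 1110010110001110110111011111110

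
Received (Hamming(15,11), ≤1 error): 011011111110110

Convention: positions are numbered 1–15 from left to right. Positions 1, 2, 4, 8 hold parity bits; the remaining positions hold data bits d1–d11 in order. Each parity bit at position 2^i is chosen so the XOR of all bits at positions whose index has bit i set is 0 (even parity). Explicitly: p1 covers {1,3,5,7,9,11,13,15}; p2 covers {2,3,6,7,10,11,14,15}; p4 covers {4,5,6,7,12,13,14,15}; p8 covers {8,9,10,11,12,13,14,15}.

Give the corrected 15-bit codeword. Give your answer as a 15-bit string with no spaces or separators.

011010111110110

s1 (pos 1,3,5,7,9,11,13,15): 0⊕1⊕1⊕1⊕1⊕1⊕1⊕0 = 0
s2 (pos 2,3,6,7,10,11,14,15): 1⊕1⊕1⊕1⊕1⊕1⊕1⊕0 = 1
s4 (pos 4,5,6,7,12,13,14,15): 0⊕1⊕1⊕1⊕0⊕1⊕1⊕0 = 1
s8 (pos 8,9,10,11,12,13,14,15): 1⊕1⊕1⊕1⊕0⊕1⊕1⊕0 = 0
Syndrome s8…s1 = 0110 → error at position 6.
Flip position 6: 011011111110110 → 011010111110110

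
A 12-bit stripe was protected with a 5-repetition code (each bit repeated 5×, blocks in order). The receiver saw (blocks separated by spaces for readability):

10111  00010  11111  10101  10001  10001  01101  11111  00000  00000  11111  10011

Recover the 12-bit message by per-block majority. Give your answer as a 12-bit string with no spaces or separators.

101100110011

Block 1 (10111): 4 ones → 1
Block 2 (00010): 1 one → 0
Block 3 (11111): 5 ones → 1
Block 4 (10101): 3 ones → 1
Block 5 (10001): 2 ones → 0
Block 6 (10001): 2 ones → 0
Block 7 (01101): 3 ones → 1
Block 8 (11111): 5 ones → 1
Block 9 (00000): 0 ones → 0
Block 10 (00000): 0 ones → 0
Block 11 (11111): 5 ones → 1
Block 12 (10011): 3 ones → 1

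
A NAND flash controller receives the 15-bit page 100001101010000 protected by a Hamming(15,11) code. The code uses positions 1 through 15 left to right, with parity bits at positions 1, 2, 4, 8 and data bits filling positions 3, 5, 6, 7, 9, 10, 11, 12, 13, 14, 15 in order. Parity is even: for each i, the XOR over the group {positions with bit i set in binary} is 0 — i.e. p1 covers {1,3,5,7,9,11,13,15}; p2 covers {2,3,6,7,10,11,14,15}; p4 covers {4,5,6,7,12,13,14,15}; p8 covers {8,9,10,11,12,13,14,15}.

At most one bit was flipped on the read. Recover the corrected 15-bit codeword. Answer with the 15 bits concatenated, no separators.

s1 (pos 1,3,5,7,9,11,13,15): 1⊕0⊕0⊕1⊕1⊕1⊕0⊕0 = 0
s2 (pos 2,3,6,7,10,11,14,15): 0⊕0⊕1⊕1⊕0⊕1⊕0⊕0 = 1
s4 (pos 4,5,6,7,12,13,14,15): 0⊕0⊕1⊕1⊕0⊕0⊕0⊕0 = 0
s8 (pos 8,9,10,11,12,13,14,15): 0⊕1⊕0⊕1⊕0⊕0⊕0⊕0 = 0
Syndrome s8…s1 = 0010 → error at position 2.
Flip position 2: 100001101010000 → 110001101010000

110001101010000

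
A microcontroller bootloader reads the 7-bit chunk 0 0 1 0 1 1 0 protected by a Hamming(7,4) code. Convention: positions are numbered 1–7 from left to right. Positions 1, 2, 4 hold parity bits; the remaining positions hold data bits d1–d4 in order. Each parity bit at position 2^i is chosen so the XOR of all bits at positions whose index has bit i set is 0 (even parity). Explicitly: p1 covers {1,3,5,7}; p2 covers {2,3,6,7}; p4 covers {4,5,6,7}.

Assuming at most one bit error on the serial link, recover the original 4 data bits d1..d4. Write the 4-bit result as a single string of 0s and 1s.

s1 (pos 1,3,5,7): 0⊕1⊕1⊕0 = 0
s2 (pos 2,3,6,7): 0⊕1⊕1⊕0 = 0
s4 (pos 4,5,6,7): 0⊕1⊕1⊕0 = 0
Syndrome s4…s1 = 000 → no error.
Read data bits from positions 3,5,6,7: 1110

1110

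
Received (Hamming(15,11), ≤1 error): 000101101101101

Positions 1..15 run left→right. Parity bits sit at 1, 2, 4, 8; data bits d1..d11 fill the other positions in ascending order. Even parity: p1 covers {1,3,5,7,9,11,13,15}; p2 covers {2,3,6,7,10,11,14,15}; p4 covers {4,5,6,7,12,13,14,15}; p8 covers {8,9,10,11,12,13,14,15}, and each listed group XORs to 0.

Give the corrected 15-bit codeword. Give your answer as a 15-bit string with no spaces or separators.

s1 (pos 1,3,5,7,9,11,13,15): 0⊕0⊕0⊕1⊕1⊕0⊕1⊕1 = 0
s2 (pos 2,3,6,7,10,11,14,15): 0⊕0⊕1⊕1⊕1⊕0⊕0⊕1 = 0
s4 (pos 4,5,6,7,12,13,14,15): 1⊕0⊕1⊕1⊕1⊕1⊕0⊕1 = 0
s8 (pos 8,9,10,11,12,13,14,15): 0⊕1⊕1⊕0⊕1⊕1⊕0⊕1 = 1
Syndrome s8…s1 = 1000 → error at position 8.
Flip position 8: 000101101101101 → 000101111101101

000101111101101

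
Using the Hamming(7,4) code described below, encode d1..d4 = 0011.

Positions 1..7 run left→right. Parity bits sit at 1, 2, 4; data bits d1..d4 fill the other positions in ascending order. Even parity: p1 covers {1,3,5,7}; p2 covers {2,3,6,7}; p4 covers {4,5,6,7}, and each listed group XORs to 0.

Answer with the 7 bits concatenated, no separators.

Place data at non-parity positions: p1 p2 0 p4 0 1 1
p1 (pos 1,3,5,7): XOR of data positions = 0⊕0⊕1 = 1
p2 (pos 2,3,6,7): XOR of data positions = 0⊕1⊕1 = 0
p4 (pos 4,5,6,7): XOR of data positions = 0⊕1⊕1 = 0
Codeword: 1000011

1000011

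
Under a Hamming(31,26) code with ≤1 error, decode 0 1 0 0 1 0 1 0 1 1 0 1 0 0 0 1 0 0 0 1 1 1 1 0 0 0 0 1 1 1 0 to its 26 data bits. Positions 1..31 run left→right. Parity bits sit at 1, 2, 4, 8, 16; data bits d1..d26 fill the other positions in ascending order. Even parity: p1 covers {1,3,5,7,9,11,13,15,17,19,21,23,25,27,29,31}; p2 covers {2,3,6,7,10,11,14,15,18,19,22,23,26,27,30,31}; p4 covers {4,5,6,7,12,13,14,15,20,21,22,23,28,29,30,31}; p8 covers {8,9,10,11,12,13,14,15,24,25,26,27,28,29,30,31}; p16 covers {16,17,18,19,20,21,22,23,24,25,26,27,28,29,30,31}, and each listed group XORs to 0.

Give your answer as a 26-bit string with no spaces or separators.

01011101000000111100001110

s1 (pos 1,3,5,7,9,11,13,15,17,19,21,23,25,27,29,31): 0⊕0⊕1⊕1⊕1⊕0⊕0⊕0⊕0⊕0⊕1⊕1⊕0⊕0⊕1⊕0 = 0
s2 (pos 2,3,6,7,10,11,14,15,18,19,22,23,26,27,30,31): 1⊕0⊕0⊕1⊕1⊕0⊕0⊕0⊕0⊕0⊕1⊕1⊕0⊕0⊕1⊕0 = 0
s4 (pos 4,5,6,7,12,13,14,15,20,21,22,23,28,29,30,31): 0⊕1⊕0⊕1⊕1⊕0⊕0⊕0⊕1⊕1⊕1⊕1⊕1⊕1⊕1⊕0 = 0
s8 (pos 8,9,10,11,12,13,14,15,24,25,26,27,28,29,30,31): 0⊕1⊕1⊕0⊕1⊕0⊕0⊕0⊕0⊕0⊕0⊕0⊕1⊕1⊕1⊕0 = 0
s16 (pos 16,17,18,19,20,21,22,23,24,25,26,27,28,29,30,31): 1⊕0⊕0⊕0⊕1⊕1⊕1⊕1⊕0⊕0⊕0⊕0⊕1⊕1⊕1⊕0 = 0
Syndrome s16…s1 = 00000 → no error.
Read data bits from positions 3,5,6,7,9,10,11,12,13,14,15,17,18,19,20,21,22,23,24,25,26,27,28,29,30,31: 01011101000000111100001110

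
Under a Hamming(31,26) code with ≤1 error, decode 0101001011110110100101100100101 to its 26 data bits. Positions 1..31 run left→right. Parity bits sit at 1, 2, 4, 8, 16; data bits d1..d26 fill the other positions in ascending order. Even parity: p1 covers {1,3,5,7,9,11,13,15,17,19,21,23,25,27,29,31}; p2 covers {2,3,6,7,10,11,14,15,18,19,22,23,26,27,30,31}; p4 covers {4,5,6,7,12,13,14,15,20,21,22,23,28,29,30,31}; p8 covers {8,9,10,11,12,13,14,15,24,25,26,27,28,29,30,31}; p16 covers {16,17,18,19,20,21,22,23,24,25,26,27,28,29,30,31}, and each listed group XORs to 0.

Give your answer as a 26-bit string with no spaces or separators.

s1 (pos 1,3,5,7,9,11,13,15,17,19,21,23,25,27,29,31): 0⊕0⊕0⊕1⊕1⊕1⊕0⊕1⊕1⊕0⊕0⊕1⊕0⊕0⊕1⊕1 = 0
s2 (pos 2,3,6,7,10,11,14,15,18,19,22,23,26,27,30,31): 1⊕0⊕0⊕1⊕1⊕1⊕1⊕1⊕0⊕0⊕1⊕1⊕1⊕0⊕0⊕1 = 0
s4 (pos 4,5,6,7,12,13,14,15,20,21,22,23,28,29,30,31): 1⊕0⊕0⊕1⊕1⊕0⊕1⊕1⊕1⊕0⊕1⊕1⊕0⊕1⊕0⊕1 = 0
s8 (pos 8,9,10,11,12,13,14,15,24,25,26,27,28,29,30,31): 0⊕1⊕1⊕1⊕1⊕0⊕1⊕1⊕0⊕0⊕1⊕0⊕0⊕1⊕0⊕1 = 1
s16 (pos 16,17,18,19,20,21,22,23,24,25,26,27,28,29,30,31): 0⊕1⊕0⊕0⊕1⊕0⊕1⊕1⊕0⊕0⊕1⊕0⊕0⊕1⊕0⊕1 = 1
Syndrome s16…s1 = 11000 → error at position 24.
Flip position 24: 0101001011110110100101100100101 → 0101001011110110100101110100101
Read data bits from positions 3,5,6,7,9,10,11,12,13,14,15,17,18,19,20,21,22,23,24,25,26,27,28,29,30,31: 00011111011100101110100101

00011111011100101110100101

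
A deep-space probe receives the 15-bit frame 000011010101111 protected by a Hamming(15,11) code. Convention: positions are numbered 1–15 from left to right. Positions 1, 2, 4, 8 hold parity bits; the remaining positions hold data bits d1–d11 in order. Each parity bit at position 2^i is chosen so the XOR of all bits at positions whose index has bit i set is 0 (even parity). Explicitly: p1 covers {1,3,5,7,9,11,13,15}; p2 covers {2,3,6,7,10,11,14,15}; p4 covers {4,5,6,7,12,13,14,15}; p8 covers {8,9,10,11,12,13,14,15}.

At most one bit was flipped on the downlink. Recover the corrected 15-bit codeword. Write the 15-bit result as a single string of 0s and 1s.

100011010101111

s1 (pos 1,3,5,7,9,11,13,15): 0⊕0⊕1⊕0⊕0⊕0⊕1⊕1 = 1
s2 (pos 2,3,6,7,10,11,14,15): 0⊕0⊕1⊕0⊕1⊕0⊕1⊕1 = 0
s4 (pos 4,5,6,7,12,13,14,15): 0⊕1⊕1⊕0⊕1⊕1⊕1⊕1 = 0
s8 (pos 8,9,10,11,12,13,14,15): 1⊕0⊕1⊕0⊕1⊕1⊕1⊕1 = 0
Syndrome s8…s1 = 0001 → error at position 1.
Flip position 1: 000011010101111 → 100011010101111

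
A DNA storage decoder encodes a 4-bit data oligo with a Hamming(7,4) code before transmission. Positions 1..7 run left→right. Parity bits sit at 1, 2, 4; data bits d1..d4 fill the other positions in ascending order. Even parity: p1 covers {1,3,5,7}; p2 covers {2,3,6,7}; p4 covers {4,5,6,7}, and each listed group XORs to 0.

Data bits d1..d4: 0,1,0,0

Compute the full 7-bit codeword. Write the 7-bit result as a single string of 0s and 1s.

Place data at non-parity positions: p1 p2 0 p4 1 0 0
p1 (pos 1,3,5,7): XOR of data positions = 0⊕1⊕0 = 1
p2 (pos 2,3,6,7): XOR of data positions = 0⊕0⊕0 = 0
p4 (pos 4,5,6,7): XOR of data positions = 1⊕0⊕0 = 1
Codeword: 1001100

1001100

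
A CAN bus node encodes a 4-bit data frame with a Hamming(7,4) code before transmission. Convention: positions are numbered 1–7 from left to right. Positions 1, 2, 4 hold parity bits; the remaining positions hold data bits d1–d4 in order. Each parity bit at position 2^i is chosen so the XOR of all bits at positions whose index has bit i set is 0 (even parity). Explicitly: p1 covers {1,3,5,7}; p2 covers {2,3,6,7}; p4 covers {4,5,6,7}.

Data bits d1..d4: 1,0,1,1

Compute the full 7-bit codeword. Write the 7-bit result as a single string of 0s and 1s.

0110011

Place data at non-parity positions: p1 p2 1 p4 0 1 1
p1 (pos 1,3,5,7): XOR of data positions = 1⊕0⊕1 = 0
p2 (pos 2,3,6,7): XOR of data positions = 1⊕1⊕1 = 1
p4 (pos 4,5,6,7): XOR of data positions = 0⊕1⊕1 = 0
Codeword: 0110011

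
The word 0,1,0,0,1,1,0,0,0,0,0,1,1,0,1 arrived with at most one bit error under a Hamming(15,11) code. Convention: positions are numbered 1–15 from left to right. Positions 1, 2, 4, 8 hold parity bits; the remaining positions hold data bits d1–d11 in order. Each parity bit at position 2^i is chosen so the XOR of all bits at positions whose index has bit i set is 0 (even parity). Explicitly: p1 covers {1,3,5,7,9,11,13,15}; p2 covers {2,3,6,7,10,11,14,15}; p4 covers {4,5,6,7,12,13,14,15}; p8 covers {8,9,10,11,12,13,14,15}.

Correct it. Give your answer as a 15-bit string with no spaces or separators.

s1 (pos 1,3,5,7,9,11,13,15): 0⊕0⊕1⊕0⊕0⊕0⊕1⊕1 = 1
s2 (pos 2,3,6,7,10,11,14,15): 1⊕0⊕1⊕0⊕0⊕0⊕0⊕1 = 1
s4 (pos 4,5,6,7,12,13,14,15): 0⊕1⊕1⊕0⊕1⊕1⊕0⊕1 = 1
s8 (pos 8,9,10,11,12,13,14,15): 0⊕0⊕0⊕0⊕1⊕1⊕0⊕1 = 1
Syndrome s8…s1 = 1111 → error at position 15.
Flip position 15: 010011000001101 → 010011000001100

010011000001100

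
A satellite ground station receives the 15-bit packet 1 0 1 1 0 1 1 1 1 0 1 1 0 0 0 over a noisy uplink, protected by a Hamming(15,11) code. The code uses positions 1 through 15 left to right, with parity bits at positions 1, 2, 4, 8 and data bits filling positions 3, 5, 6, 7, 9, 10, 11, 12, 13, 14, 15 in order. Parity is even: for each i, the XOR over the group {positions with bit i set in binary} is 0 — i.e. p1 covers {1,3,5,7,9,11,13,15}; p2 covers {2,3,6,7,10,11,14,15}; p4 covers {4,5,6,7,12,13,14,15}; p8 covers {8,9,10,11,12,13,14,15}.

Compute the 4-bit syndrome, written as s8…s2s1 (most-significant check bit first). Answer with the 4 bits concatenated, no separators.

0001

s1 (pos 1,3,5,7,9,11,13,15): 1⊕1⊕0⊕1⊕1⊕1⊕0⊕0 = 1
s2 (pos 2,3,6,7,10,11,14,15): 0⊕1⊕1⊕1⊕0⊕1⊕0⊕0 = 0
s4 (pos 4,5,6,7,12,13,14,15): 1⊕0⊕1⊕1⊕1⊕0⊕0⊕0 = 0
s8 (pos 8,9,10,11,12,13,14,15): 1⊕1⊕0⊕1⊕1⊕0⊕0⊕0 = 0
Syndrome s8…s1 = 0001 → error at position 1.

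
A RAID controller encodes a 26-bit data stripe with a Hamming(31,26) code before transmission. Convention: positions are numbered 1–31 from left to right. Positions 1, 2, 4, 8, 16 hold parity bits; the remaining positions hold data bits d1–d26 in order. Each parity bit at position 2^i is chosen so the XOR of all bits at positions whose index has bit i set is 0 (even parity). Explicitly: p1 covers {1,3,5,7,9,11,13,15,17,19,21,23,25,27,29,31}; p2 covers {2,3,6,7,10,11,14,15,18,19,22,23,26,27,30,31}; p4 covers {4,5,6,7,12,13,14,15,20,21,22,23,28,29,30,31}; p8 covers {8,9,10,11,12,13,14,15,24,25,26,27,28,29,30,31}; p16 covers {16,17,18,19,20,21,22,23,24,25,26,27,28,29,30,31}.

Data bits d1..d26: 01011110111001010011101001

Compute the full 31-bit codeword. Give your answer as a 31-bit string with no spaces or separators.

0000101111101111001010011101001

Place data at non-parity positions: p1 p2 0 p4 1 0 1 p8 1 1 1 0 1 1 1 p16 0 0 1 0 1 0 0 1 1 1 0 1 0 0 1
p1 (pos 1,3,5,7,9,11,13,15,17,19,21,23,25,27,29,31): XOR of data positions = 0⊕1⊕1⊕1⊕1⊕1⊕1⊕0⊕1⊕1⊕0⊕1⊕0⊕0⊕1 = 0
p2 (pos 2,3,6,7,10,11,14,15,18,19,22,23,26,27,30,31): XOR of data positions = 0⊕0⊕1⊕1⊕1⊕1⊕1⊕0⊕1⊕0⊕0⊕1⊕0⊕0⊕1 = 0
p4 (pos 4,5,6,7,12,13,14,15,20,21,22,23,28,29,30,31): XOR of data positions = 1⊕0⊕1⊕0⊕1⊕1⊕1⊕0⊕1⊕0⊕0⊕1⊕0⊕0⊕1 = 0
p8 (pos 8,9,10,11,12,13,14,15,24,25,26,27,28,29,30,31): XOR of data positions = 1⊕1⊕1⊕0⊕1⊕1⊕1⊕1⊕1⊕1⊕0⊕1⊕0⊕0⊕1 = 1
p16 (pos 16,17,18,19,20,21,22,23,24,25,26,27,28,29,30,31): XOR of data positions = 0⊕0⊕1⊕0⊕1⊕0⊕0⊕1⊕1⊕1⊕0⊕1⊕0⊕0⊕1 = 1
Codeword: 0000101111101111001010011101001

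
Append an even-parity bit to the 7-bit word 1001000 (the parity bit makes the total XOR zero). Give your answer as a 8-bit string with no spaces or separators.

10010000

XOR of the 7 data bits: 1⊕0⊕0⊕1⊕0⊕0⊕0 = 0
Parity bit = 0 (so all 8 bits XOR to 0).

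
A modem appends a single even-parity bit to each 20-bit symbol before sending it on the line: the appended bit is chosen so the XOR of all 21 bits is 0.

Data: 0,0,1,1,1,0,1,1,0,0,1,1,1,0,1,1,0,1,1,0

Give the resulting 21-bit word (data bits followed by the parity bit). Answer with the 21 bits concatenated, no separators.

001110110011101101100

XOR of the 20 data bits: 0⊕0⊕1⊕1⊕1⊕0⊕1⊕1⊕0⊕0⊕1⊕1⊕1⊕0⊕1⊕1⊕0⊕1⊕1⊕0 = 0
Parity bit = 0 (so all 21 bits XOR to 0).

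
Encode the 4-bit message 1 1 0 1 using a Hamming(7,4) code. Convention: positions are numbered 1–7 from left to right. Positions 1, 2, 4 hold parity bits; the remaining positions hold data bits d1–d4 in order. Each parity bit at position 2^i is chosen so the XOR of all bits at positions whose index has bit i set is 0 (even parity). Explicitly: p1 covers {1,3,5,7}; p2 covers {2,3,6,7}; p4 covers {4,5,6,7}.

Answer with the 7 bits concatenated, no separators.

1010101

Place data at non-parity positions: p1 p2 1 p4 1 0 1
p1 (pos 1,3,5,7): XOR of data positions = 1⊕1⊕1 = 1
p2 (pos 2,3,6,7): XOR of data positions = 1⊕0⊕1 = 0
p4 (pos 4,5,6,7): XOR of data positions = 1⊕0⊕1 = 0
Codeword: 1010101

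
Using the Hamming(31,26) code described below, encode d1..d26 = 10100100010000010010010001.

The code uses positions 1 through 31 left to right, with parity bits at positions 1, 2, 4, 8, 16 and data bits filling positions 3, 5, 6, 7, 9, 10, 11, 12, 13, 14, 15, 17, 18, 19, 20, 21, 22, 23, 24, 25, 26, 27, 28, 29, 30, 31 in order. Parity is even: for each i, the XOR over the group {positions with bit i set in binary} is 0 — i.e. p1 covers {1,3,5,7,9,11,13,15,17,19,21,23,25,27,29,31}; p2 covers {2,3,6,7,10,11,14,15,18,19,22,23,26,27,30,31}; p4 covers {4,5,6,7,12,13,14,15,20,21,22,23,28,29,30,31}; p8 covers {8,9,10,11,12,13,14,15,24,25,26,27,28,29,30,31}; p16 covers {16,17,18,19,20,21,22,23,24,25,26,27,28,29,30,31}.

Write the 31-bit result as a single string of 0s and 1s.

0010010101000100000010010010001

Place data at non-parity positions: p1 p2 1 p4 0 1 0 p8 0 1 0 0 0 1 0 p16 0 0 0 0 1 0 0 1 0 0 1 0 0 0 1
p1 (pos 1,3,5,7,9,11,13,15,17,19,21,23,25,27,29,31): XOR of data positions = 1⊕0⊕0⊕0⊕0⊕0⊕0⊕0⊕0⊕1⊕0⊕0⊕1⊕0⊕1 = 0
p2 (pos 2,3,6,7,10,11,14,15,18,19,22,23,26,27,30,31): XOR of data positions = 1⊕1⊕0⊕1⊕0⊕1⊕0⊕0⊕0⊕0⊕0⊕0⊕1⊕0⊕1 = 0
p4 (pos 4,5,6,7,12,13,14,15,20,21,22,23,28,29,30,31): XOR of data positions = 0⊕1⊕0⊕0⊕0⊕1⊕0⊕0⊕1⊕0⊕0⊕0⊕0⊕0⊕1 = 0
p8 (pos 8,9,10,11,12,13,14,15,24,25,26,27,28,29,30,31): XOR of data positions = 0⊕1⊕0⊕0⊕0⊕1⊕0⊕1⊕0⊕0⊕1⊕0⊕0⊕0⊕1 = 1
p16 (pos 16,17,18,19,20,21,22,23,24,25,26,27,28,29,30,31): XOR of data positions = 0⊕0⊕0⊕0⊕1⊕0⊕0⊕1⊕0⊕0⊕1⊕0⊕0⊕0⊕1 = 0
Codeword: 0010010101000100000010010010001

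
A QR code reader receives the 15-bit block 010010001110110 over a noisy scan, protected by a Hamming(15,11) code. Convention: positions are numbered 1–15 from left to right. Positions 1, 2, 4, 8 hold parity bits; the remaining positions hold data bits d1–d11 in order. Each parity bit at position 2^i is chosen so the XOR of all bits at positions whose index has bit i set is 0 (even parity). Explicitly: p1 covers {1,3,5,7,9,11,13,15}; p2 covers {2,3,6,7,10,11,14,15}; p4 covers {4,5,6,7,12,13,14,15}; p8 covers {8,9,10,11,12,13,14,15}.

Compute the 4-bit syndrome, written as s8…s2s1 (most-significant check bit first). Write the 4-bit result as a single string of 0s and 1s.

s1 (pos 1,3,5,7,9,11,13,15): 0⊕0⊕1⊕0⊕1⊕1⊕1⊕0 = 0
s2 (pos 2,3,6,7,10,11,14,15): 1⊕0⊕0⊕0⊕1⊕1⊕1⊕0 = 0
s4 (pos 4,5,6,7,12,13,14,15): 0⊕1⊕0⊕0⊕0⊕1⊕1⊕0 = 1
s8 (pos 8,9,10,11,12,13,14,15): 0⊕1⊕1⊕1⊕0⊕1⊕1⊕0 = 1
Syndrome s8…s1 = 1100 → error at position 12.

1100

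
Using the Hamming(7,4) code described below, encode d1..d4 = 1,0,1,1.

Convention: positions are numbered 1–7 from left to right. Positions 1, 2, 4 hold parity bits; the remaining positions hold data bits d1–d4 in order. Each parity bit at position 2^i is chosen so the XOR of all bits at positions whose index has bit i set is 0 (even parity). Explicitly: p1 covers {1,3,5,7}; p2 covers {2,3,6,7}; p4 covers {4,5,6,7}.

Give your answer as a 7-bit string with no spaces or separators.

0110011

Place data at non-parity positions: p1 p2 1 p4 0 1 1
p1 (pos 1,3,5,7): XOR of data positions = 1⊕0⊕1 = 0
p2 (pos 2,3,6,7): XOR of data positions = 1⊕1⊕1 = 1
p4 (pos 4,5,6,7): XOR of data positions = 0⊕1⊕1 = 0
Codeword: 0110011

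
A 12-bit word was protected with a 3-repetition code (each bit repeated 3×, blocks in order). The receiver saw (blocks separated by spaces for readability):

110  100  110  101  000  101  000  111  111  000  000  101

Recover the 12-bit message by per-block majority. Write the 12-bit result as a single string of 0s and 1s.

101101011001

Block 1 (110): 2 ones → 1
Block 2 (100): 1 one → 0
Block 3 (110): 2 ones → 1
Block 4 (101): 2 ones → 1
Block 5 (000): 0 ones → 0
Block 6 (101): 2 ones → 1
Block 7 (000): 0 ones → 0
Block 8 (111): 3 ones → 1
Block 9 (111): 3 ones → 1
Block 10 (000): 0 ones → 0
Block 11 (000): 0 ones → 0
Block 12 (101): 2 ones → 1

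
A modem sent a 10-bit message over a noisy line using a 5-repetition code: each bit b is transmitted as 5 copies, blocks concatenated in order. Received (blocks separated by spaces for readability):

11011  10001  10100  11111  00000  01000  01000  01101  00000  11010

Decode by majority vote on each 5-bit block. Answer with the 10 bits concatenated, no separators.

Block 1 (11011): 4 ones → 1
Block 2 (10001): 2 ones → 0
Block 3 (10100): 2 ones → 0
Block 4 (11111): 5 ones → 1
Block 5 (00000): 0 ones → 0
Block 6 (01000): 1 one → 0
Block 7 (01000): 1 one → 0
Block 8 (01101): 3 ones → 1
Block 9 (00000): 0 ones → 0
Block 10 (11010): 3 ones → 1

1001000101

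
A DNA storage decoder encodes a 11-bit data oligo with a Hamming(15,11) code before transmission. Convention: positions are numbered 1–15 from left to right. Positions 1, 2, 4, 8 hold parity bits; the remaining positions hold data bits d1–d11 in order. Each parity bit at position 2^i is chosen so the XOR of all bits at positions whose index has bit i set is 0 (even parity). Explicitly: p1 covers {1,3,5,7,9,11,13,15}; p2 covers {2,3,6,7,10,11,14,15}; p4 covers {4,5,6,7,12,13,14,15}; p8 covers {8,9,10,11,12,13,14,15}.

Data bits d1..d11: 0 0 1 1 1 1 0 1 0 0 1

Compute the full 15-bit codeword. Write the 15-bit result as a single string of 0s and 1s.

100001101101001

Place data at non-parity positions: p1 p2 0 p4 0 1 1 p8 1 1 0 1 0 0 1
p1 (pos 1,3,5,7,9,11,13,15): XOR of data positions = 0⊕0⊕1⊕1⊕0⊕0⊕1 = 1
p2 (pos 2,3,6,7,10,11,14,15): XOR of data positions = 0⊕1⊕1⊕1⊕0⊕0⊕1 = 0
p4 (pos 4,5,6,7,12,13,14,15): XOR of data positions = 0⊕1⊕1⊕1⊕0⊕0⊕1 = 0
p8 (pos 8,9,10,11,12,13,14,15): XOR of data positions = 1⊕1⊕0⊕1⊕0⊕0⊕1 = 0
Codeword: 100001101101001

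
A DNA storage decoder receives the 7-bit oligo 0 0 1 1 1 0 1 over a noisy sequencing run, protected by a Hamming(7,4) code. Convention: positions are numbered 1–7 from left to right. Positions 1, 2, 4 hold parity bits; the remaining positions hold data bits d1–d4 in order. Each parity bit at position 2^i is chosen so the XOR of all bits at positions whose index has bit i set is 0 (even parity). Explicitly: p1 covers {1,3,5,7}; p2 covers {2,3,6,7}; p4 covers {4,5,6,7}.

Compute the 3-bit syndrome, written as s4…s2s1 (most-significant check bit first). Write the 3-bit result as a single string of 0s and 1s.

s1 (pos 1,3,5,7): 0⊕1⊕1⊕1 = 1
s2 (pos 2,3,6,7): 0⊕1⊕0⊕1 = 0
s4 (pos 4,5,6,7): 1⊕1⊕0⊕1 = 1
Syndrome s4…s1 = 101 → error at position 5.

101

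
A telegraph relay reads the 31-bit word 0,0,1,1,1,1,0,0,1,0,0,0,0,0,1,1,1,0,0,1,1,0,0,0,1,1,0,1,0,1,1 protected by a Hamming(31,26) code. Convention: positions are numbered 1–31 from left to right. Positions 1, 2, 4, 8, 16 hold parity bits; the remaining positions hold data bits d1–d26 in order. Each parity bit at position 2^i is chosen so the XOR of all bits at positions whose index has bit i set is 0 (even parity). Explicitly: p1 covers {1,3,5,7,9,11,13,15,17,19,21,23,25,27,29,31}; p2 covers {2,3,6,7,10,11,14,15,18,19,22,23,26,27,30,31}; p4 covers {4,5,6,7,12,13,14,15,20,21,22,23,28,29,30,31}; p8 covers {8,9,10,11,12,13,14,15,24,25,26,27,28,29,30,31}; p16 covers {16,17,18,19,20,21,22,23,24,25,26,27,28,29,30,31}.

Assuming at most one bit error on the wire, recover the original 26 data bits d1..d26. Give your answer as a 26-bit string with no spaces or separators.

11101000001100110001100011

s1 (pos 1,3,5,7,9,11,13,15,17,19,21,23,25,27,29,31): 0⊕1⊕1⊕0⊕1⊕0⊕0⊕1⊕1⊕0⊕1⊕0⊕1⊕0⊕0⊕1 = 0
s2 (pos 2,3,6,7,10,11,14,15,18,19,22,23,26,27,30,31): 0⊕1⊕1⊕0⊕0⊕0⊕0⊕1⊕0⊕0⊕0⊕0⊕1⊕0⊕1⊕1 = 0
s4 (pos 4,5,6,7,12,13,14,15,20,21,22,23,28,29,30,31): 1⊕1⊕1⊕0⊕0⊕0⊕0⊕1⊕1⊕1⊕0⊕0⊕1⊕0⊕1⊕1 = 1
s8 (pos 8,9,10,11,12,13,14,15,24,25,26,27,28,29,30,31): 0⊕1⊕0⊕0⊕0⊕0⊕0⊕1⊕0⊕1⊕1⊕0⊕1⊕0⊕1⊕1 = 1
s16 (pos 16,17,18,19,20,21,22,23,24,25,26,27,28,29,30,31): 1⊕1⊕0⊕0⊕1⊕1⊕0⊕0⊕0⊕1⊕1⊕0⊕1⊕0⊕1⊕1 = 1
Syndrome s16…s1 = 11100 → error at position 28.
Flip position 28: 0011110010000011100110001101011 → 0011110010000011100110001100011
Read data bits from positions 3,5,6,7,9,10,11,12,13,14,15,17,18,19,20,21,22,23,24,25,26,27,28,29,30,31: 11101000001100110001100011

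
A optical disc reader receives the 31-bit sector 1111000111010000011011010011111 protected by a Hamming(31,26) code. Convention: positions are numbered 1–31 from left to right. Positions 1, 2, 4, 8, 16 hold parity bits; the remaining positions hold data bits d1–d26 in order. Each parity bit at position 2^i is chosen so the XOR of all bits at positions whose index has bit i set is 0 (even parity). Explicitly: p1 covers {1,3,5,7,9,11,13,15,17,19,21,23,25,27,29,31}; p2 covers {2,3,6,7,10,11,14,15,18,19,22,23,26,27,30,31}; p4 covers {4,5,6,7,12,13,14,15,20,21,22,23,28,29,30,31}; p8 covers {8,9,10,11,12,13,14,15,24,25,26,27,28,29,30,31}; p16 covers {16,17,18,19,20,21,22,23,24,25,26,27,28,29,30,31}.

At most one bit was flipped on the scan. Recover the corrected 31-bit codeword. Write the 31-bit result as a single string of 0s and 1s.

1011000111010000011011010011111

s1 (pos 1,3,5,7,9,11,13,15,17,19,21,23,25,27,29,31): 1⊕1⊕0⊕0⊕1⊕0⊕0⊕0⊕0⊕1⊕1⊕0⊕0⊕1⊕1⊕1 = 0
s2 (pos 2,3,6,7,10,11,14,15,18,19,22,23,26,27,30,31): 1⊕1⊕0⊕0⊕1⊕0⊕0⊕0⊕1⊕1⊕1⊕0⊕0⊕1⊕1⊕1 = 1
s4 (pos 4,5,6,7,12,13,14,15,20,21,22,23,28,29,30,31): 1⊕0⊕0⊕0⊕1⊕0⊕0⊕0⊕0⊕1⊕1⊕0⊕1⊕1⊕1⊕1 = 0
s8 (pos 8,9,10,11,12,13,14,15,24,25,26,27,28,29,30,31): 1⊕1⊕1⊕0⊕1⊕0⊕0⊕0⊕1⊕0⊕0⊕1⊕1⊕1⊕1⊕1 = 0
s16 (pos 16,17,18,19,20,21,22,23,24,25,26,27,28,29,30,31): 0⊕0⊕1⊕1⊕0⊕1⊕1⊕0⊕1⊕0⊕0⊕1⊕1⊕1⊕1⊕1 = 0
Syndrome s16…s1 = 00010 → error at position 2.
Flip position 2: 1111000111010000011011010011111 → 1011000111010000011011010011111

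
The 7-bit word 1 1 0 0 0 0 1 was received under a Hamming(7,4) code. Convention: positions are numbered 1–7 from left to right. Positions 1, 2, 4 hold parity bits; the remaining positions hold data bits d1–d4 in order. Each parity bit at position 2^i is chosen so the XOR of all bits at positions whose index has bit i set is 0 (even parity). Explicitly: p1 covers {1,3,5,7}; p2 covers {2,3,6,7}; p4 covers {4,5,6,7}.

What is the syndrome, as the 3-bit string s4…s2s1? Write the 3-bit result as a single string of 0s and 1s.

100

s1 (pos 1,3,5,7): 1⊕0⊕0⊕1 = 0
s2 (pos 2,3,6,7): 1⊕0⊕0⊕1 = 0
s4 (pos 4,5,6,7): 0⊕0⊕0⊕1 = 1
Syndrome s4…s1 = 100 → error at position 4.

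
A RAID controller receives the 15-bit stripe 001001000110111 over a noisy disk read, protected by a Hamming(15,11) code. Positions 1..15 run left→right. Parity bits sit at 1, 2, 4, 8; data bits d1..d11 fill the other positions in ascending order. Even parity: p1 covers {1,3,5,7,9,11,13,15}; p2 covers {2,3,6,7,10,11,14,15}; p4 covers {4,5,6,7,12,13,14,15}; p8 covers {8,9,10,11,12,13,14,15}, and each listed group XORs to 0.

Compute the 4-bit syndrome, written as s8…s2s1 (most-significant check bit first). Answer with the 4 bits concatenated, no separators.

1000

s1 (pos 1,3,5,7,9,11,13,15): 0⊕1⊕0⊕0⊕0⊕1⊕1⊕1 = 0
s2 (pos 2,3,6,7,10,11,14,15): 0⊕1⊕1⊕0⊕1⊕1⊕1⊕1 = 0
s4 (pos 4,5,6,7,12,13,14,15): 0⊕0⊕1⊕0⊕0⊕1⊕1⊕1 = 0
s8 (pos 8,9,10,11,12,13,14,15): 0⊕0⊕1⊕1⊕0⊕1⊕1⊕1 = 1
Syndrome s8…s1 = 1000 → error at position 8.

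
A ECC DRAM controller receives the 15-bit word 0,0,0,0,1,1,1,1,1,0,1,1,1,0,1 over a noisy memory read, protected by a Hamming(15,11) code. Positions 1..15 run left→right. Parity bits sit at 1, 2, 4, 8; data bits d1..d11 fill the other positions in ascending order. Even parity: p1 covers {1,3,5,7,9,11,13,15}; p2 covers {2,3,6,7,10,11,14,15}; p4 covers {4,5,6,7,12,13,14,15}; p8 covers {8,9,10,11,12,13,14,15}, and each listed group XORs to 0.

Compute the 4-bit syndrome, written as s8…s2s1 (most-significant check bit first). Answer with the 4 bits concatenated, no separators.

0000

s1 (pos 1,3,5,7,9,11,13,15): 0⊕0⊕1⊕1⊕1⊕1⊕1⊕1 = 0
s2 (pos 2,3,6,7,10,11,14,15): 0⊕0⊕1⊕1⊕0⊕1⊕0⊕1 = 0
s4 (pos 4,5,6,7,12,13,14,15): 0⊕1⊕1⊕1⊕1⊕1⊕0⊕1 = 0
s8 (pos 8,9,10,11,12,13,14,15): 1⊕1⊕0⊕1⊕1⊕1⊕0⊕1 = 0
Syndrome s8…s1 = 0000 → no error.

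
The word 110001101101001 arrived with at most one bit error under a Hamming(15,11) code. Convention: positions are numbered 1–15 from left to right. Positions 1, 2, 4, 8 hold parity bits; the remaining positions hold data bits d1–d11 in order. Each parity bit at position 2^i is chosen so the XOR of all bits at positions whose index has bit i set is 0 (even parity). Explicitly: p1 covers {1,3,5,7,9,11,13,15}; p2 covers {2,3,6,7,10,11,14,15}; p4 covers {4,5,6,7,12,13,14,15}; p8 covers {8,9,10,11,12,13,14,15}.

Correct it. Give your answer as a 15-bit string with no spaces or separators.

s1 (pos 1,3,5,7,9,11,13,15): 1⊕0⊕0⊕1⊕1⊕0⊕0⊕1 = 0
s2 (pos 2,3,6,7,10,11,14,15): 1⊕0⊕1⊕1⊕1⊕0⊕0⊕1 = 1
s4 (pos 4,5,6,7,12,13,14,15): 0⊕0⊕1⊕1⊕1⊕0⊕0⊕1 = 0
s8 (pos 8,9,10,11,12,13,14,15): 0⊕1⊕1⊕0⊕1⊕0⊕0⊕1 = 0
Syndrome s8…s1 = 0010 → error at position 2.
Flip position 2: 110001101101001 → 100001101101001

100001101101001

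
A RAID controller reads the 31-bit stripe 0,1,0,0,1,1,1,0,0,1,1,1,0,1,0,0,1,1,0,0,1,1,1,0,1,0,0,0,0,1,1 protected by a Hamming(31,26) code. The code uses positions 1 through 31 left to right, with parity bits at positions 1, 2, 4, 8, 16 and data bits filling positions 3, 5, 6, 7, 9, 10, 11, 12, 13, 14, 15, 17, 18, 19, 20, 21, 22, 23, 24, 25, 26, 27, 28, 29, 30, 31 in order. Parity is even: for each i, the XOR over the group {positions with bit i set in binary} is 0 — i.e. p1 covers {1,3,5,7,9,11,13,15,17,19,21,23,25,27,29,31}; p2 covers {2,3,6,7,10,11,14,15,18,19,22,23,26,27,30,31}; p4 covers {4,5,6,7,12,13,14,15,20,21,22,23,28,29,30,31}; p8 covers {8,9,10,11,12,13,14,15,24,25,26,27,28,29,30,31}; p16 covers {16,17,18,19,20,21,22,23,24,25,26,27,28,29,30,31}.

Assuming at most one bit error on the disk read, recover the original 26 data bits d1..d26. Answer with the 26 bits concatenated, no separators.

01110011010110011101000011

s1 (pos 1,3,5,7,9,11,13,15,17,19,21,23,25,27,29,31): 0⊕0⊕1⊕1⊕0⊕1⊕0⊕0⊕1⊕0⊕1⊕1⊕1⊕0⊕0⊕1 = 0
s2 (pos 2,3,6,7,10,11,14,15,18,19,22,23,26,27,30,31): 1⊕0⊕1⊕1⊕1⊕1⊕1⊕0⊕1⊕0⊕1⊕1⊕0⊕0⊕1⊕1 = 1
s4 (pos 4,5,6,7,12,13,14,15,20,21,22,23,28,29,30,31): 0⊕1⊕1⊕1⊕1⊕0⊕1⊕0⊕0⊕1⊕1⊕1⊕0⊕0⊕1⊕1 = 0
s8 (pos 8,9,10,11,12,13,14,15,24,25,26,27,28,29,30,31): 0⊕0⊕1⊕1⊕1⊕0⊕1⊕0⊕0⊕1⊕0⊕0⊕0⊕0⊕1⊕1 = 1
s16 (pos 16,17,18,19,20,21,22,23,24,25,26,27,28,29,30,31): 0⊕1⊕1⊕0⊕0⊕1⊕1⊕1⊕0⊕1⊕0⊕0⊕0⊕0⊕1⊕1 = 0
Syndrome s16…s1 = 01010 → error at position 10.
Flip position 10: 0100111001110100110011101000011 → 0100111000110100110011101000011
Read data bits from positions 3,5,6,7,9,10,11,12,13,14,15,17,18,19,20,21,22,23,24,25,26,27,28,29,30,31: 01110011010110011101000011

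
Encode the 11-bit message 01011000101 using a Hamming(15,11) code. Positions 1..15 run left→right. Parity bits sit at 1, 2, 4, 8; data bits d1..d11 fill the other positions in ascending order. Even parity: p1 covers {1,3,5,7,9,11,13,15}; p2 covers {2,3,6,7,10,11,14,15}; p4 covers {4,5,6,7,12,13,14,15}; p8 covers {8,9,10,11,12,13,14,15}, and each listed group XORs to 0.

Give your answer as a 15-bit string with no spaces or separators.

Place data at non-parity positions: p1 p2 0 p4 1 0 1 p8 1 0 0 0 1 0 1
p1 (pos 1,3,5,7,9,11,13,15): XOR of data positions = 0⊕1⊕1⊕1⊕0⊕1⊕1 = 1
p2 (pos 2,3,6,7,10,11,14,15): XOR of data positions = 0⊕0⊕1⊕0⊕0⊕0⊕1 = 0
p4 (pos 4,5,6,7,12,13,14,15): XOR of data positions = 1⊕0⊕1⊕0⊕1⊕0⊕1 = 0
p8 (pos 8,9,10,11,12,13,14,15): XOR of data positions = 1⊕0⊕0⊕0⊕1⊕0⊕1 = 1
Codeword: 100010111000101

100010111000101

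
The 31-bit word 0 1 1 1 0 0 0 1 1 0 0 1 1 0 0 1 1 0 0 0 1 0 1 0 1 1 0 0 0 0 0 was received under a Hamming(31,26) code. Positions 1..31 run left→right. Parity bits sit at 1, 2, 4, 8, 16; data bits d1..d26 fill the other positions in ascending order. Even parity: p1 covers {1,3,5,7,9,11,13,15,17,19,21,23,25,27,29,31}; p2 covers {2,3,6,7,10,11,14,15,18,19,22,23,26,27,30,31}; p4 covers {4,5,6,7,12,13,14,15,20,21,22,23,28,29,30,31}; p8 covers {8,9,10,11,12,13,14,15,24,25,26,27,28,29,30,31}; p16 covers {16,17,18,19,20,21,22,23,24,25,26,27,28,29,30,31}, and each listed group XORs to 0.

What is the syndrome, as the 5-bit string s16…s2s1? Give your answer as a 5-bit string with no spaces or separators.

00101

s1 (pos 1,3,5,7,9,11,13,15,17,19,21,23,25,27,29,31): 0⊕1⊕0⊕0⊕1⊕0⊕1⊕0⊕1⊕0⊕1⊕1⊕1⊕0⊕0⊕0 = 1
s2 (pos 2,3,6,7,10,11,14,15,18,19,22,23,26,27,30,31): 1⊕1⊕0⊕0⊕0⊕0⊕0⊕0⊕0⊕0⊕0⊕1⊕1⊕0⊕0⊕0 = 0
s4 (pos 4,5,6,7,12,13,14,15,20,21,22,23,28,29,30,31): 1⊕0⊕0⊕0⊕1⊕1⊕0⊕0⊕0⊕1⊕0⊕1⊕0⊕0⊕0⊕0 = 1
s8 (pos 8,9,10,11,12,13,14,15,24,25,26,27,28,29,30,31): 1⊕1⊕0⊕0⊕1⊕1⊕0⊕0⊕0⊕1⊕1⊕0⊕0⊕0⊕0⊕0 = 0
s16 (pos 16,17,18,19,20,21,22,23,24,25,26,27,28,29,30,31): 1⊕1⊕0⊕0⊕0⊕1⊕0⊕1⊕0⊕1⊕1⊕0⊕0⊕0⊕0⊕0 = 0
Syndrome s16…s1 = 00101 → error at position 5.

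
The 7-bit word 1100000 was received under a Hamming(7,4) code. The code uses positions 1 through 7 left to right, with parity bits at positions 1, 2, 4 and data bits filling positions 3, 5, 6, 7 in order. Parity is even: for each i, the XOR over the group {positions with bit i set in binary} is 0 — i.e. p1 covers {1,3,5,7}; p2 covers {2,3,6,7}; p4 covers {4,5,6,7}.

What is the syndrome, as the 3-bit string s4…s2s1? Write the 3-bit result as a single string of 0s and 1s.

011

s1 (pos 1,3,5,7): 1⊕0⊕0⊕0 = 1
s2 (pos 2,3,6,7): 1⊕0⊕0⊕0 = 1
s4 (pos 4,5,6,7): 0⊕0⊕0⊕0 = 0
Syndrome s4…s1 = 011 → error at position 3.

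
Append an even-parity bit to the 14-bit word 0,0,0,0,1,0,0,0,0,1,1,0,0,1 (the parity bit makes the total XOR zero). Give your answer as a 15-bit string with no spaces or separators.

XOR of the 14 data bits: 0⊕0⊕0⊕0⊕1⊕0⊕0⊕0⊕0⊕1⊕1⊕0⊕0⊕1 = 0
Parity bit = 0 (so all 15 bits XOR to 0).

000010000110010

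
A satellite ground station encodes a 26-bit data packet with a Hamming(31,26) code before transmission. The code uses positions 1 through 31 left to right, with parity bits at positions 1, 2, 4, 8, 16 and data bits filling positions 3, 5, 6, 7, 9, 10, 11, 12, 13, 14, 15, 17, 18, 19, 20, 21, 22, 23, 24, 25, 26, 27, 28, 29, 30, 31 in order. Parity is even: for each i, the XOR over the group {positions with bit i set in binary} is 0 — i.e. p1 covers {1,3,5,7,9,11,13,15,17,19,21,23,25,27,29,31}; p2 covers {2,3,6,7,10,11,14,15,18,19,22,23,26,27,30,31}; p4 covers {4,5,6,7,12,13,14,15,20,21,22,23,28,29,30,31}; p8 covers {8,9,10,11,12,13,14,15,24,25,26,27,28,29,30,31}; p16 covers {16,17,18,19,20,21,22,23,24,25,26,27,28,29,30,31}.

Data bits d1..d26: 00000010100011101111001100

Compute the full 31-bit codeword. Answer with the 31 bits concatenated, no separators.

Place data at non-parity positions: p1 p2 0 p4 0 0 0 p8 0 0 1 0 1 0 0 p16 0 1 1 1 0 1 1 1 1 0 0 1 1 0 0
p1 (pos 1,3,5,7,9,11,13,15,17,19,21,23,25,27,29,31): XOR of data positions = 0⊕0⊕0⊕0⊕1⊕1⊕0⊕0⊕1⊕0⊕1⊕1⊕0⊕1⊕0 = 0
p2 (pos 2,3,6,7,10,11,14,15,18,19,22,23,26,27,30,31): XOR of data positions = 0⊕0⊕0⊕0⊕1⊕0⊕0⊕1⊕1⊕1⊕1⊕0⊕0⊕0⊕0 = 1
p4 (pos 4,5,6,7,12,13,14,15,20,21,22,23,28,29,30,31): XOR of data positions = 0⊕0⊕0⊕0⊕1⊕0⊕0⊕1⊕0⊕1⊕1⊕1⊕1⊕0⊕0 = 0
p8 (pos 8,9,10,11,12,13,14,15,24,25,26,27,28,29,30,31): XOR of data positions = 0⊕0⊕1⊕0⊕1⊕0⊕0⊕1⊕1⊕0⊕0⊕1⊕1⊕0⊕0 = 0
p16 (pos 16,17,18,19,20,21,22,23,24,25,26,27,28,29,30,31): XOR of data positions = 0⊕1⊕1⊕1⊕0⊕1⊕1⊕1⊕1⊕0⊕0⊕1⊕1⊕0⊕0 = 1
Codeword: 0100000000101001011101111001100

0100000000101001011101111001100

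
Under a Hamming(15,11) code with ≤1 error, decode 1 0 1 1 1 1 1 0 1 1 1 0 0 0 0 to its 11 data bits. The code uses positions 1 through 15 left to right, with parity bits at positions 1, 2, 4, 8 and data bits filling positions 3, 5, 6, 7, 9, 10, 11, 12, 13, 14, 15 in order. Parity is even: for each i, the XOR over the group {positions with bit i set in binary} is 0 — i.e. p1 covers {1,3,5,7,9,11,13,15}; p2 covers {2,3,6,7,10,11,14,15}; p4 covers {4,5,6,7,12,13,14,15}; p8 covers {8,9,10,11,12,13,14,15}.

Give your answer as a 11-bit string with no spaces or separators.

s1 (pos 1,3,5,7,9,11,13,15): 1⊕1⊕1⊕1⊕1⊕1⊕0⊕0 = 0
s2 (pos 2,3,6,7,10,11,14,15): 0⊕1⊕1⊕1⊕1⊕1⊕0⊕0 = 1
s4 (pos 4,5,6,7,12,13,14,15): 1⊕1⊕1⊕1⊕0⊕0⊕0⊕0 = 0
s8 (pos 8,9,10,11,12,13,14,15): 0⊕1⊕1⊕1⊕0⊕0⊕0⊕0 = 1
Syndrome s8…s1 = 1010 → error at position 10.
Flip position 10: 101111101110000 → 101111101010000
Read data bits from positions 3,5,6,7,9,10,11,12,13,14,15: 11111010000

11111010000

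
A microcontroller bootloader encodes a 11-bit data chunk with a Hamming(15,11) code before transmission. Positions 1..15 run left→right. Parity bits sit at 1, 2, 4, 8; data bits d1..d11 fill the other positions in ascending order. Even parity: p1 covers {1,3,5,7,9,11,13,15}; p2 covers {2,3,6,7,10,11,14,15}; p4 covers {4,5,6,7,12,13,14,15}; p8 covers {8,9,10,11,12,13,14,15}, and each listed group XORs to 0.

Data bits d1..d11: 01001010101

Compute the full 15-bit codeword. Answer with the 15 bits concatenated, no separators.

Place data at non-parity positions: p1 p2 0 p4 1 0 0 p8 1 0 1 0 1 0 1
p1 (pos 1,3,5,7,9,11,13,15): XOR of data positions = 0⊕1⊕0⊕1⊕1⊕1⊕1 = 1
p2 (pos 2,3,6,7,10,11,14,15): XOR of data positions = 0⊕0⊕0⊕0⊕1⊕0⊕1 = 0
p4 (pos 4,5,6,7,12,13,14,15): XOR of data positions = 1⊕0⊕0⊕0⊕1⊕0⊕1 = 1
p8 (pos 8,9,10,11,12,13,14,15): XOR of data positions = 1⊕0⊕1⊕0⊕1⊕0⊕1 = 0
Codeword: 100110001010101

100110001010101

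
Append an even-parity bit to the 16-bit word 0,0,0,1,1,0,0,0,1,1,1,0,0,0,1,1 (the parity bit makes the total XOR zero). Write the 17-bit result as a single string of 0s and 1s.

00011000111000111

XOR of the 16 data bits: 0⊕0⊕0⊕1⊕1⊕0⊕0⊕0⊕1⊕1⊕1⊕0⊕0⊕0⊕1⊕1 = 1
Parity bit = 1 (so all 17 bits XOR to 0).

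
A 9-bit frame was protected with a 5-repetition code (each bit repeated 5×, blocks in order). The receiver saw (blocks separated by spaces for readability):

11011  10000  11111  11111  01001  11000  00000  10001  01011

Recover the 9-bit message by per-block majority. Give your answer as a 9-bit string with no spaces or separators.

101100001

Block 1 (11011): 4 ones → 1
Block 2 (10000): 1 one → 0
Block 3 (11111): 5 ones → 1
Block 4 (11111): 5 ones → 1
Block 5 (01001): 2 ones → 0
Block 6 (11000): 2 ones → 0
Block 7 (00000): 0 ones → 0
Block 8 (10001): 2 ones → 0
Block 9 (01011): 3 ones → 1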